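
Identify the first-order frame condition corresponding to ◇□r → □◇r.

Convergence

Suppose ◇□r→□◇r is valid. Take Rxy, Rxz and set V(r)={w : Ryw}. Then □r at y so ◇□r at x, so □◇r at x, so ◇r at z, giving w with Rzw and Ryw.
The converse is a direct semantic check.
Frame condition: ∀x ∀y ∀z (Rxy ∧ Rxz → ∃w (Ryw ∧ Rzw)).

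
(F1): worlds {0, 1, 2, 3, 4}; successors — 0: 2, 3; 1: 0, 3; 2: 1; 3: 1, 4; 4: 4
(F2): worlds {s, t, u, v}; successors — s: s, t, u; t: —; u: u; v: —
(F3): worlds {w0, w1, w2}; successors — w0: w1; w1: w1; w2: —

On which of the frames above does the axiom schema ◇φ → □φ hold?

Frame correspondent (Sahlqvist): ∀x ∀y ∀z (Rxy ∧ Rxz → y = z) — i.e. partial functionality.
(F1): fails — 0 sees both 2 and 3.
(F2): fails — s sees both s and t.
(F3): ✓.

(F3)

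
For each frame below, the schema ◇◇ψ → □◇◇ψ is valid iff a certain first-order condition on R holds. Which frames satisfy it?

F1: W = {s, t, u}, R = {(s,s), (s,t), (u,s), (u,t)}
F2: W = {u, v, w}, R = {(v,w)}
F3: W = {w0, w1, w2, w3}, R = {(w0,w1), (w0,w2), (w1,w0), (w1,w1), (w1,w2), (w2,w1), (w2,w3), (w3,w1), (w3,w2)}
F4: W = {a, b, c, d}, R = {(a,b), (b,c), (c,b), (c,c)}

This is the axiom for a generalized confluence (Geach) condition; its first-order frame correspondent is ∀x ∀y ∀z ((xR²y ∧ xRz) → ∃w (y = w ∧ zR²w)).
F1: fails — sR²s, sRt but no w with s=w and tR²w.
F2: holds.
F3: fails — w0R²w3, w0Rw2 but no w with w3=w and w2R²w.
F4: holds.

F2, F4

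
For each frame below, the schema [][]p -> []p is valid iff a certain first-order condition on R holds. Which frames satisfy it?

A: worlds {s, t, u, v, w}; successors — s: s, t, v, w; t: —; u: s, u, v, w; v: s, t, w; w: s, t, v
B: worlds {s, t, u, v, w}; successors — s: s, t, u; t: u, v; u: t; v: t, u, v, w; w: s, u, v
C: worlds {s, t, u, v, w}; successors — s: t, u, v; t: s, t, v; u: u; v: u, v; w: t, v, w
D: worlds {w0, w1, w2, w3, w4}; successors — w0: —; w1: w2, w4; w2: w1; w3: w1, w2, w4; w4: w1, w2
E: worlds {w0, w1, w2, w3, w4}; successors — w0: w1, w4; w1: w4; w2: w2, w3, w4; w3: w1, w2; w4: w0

This is the axiom for density; its first-order frame correspondent is forall x forall y (Rxy -> exists z (Rxz & Rzy)).
A: satisfies the condition.
B: fails — Rut but no z with Ruz and Rzt.
C: satisfies the condition.
D: fails — Rw2w1 but no z with Rw2z and Rzw1.
E: fails — Rw3w1 but no z with Rw3z and Rzw1.

A, C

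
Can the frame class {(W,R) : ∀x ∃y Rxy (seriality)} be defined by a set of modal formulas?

Yes — defined by □r → ◇r

Yes: it is seriality, defined by the D schema □r → ◇r.
Suppose □r→◇r is valid. At any x set V(r)=W. Then □r at x, so ◇r at x, so x has a successor.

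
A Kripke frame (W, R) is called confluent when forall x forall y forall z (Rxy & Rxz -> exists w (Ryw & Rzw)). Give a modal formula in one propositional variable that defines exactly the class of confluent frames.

◇□q → □◇q

The condition is convergence. The .2 schema ◇□q → □◇q defines it.
Suppose ◇□q→□◇q is valid. Take Rxy, Rxz and set V(q)={w : Ryw}. Then □q at y so ◇□q at x, so □◇q at x, so ◇q at z, giving w with Rzw and Ryw.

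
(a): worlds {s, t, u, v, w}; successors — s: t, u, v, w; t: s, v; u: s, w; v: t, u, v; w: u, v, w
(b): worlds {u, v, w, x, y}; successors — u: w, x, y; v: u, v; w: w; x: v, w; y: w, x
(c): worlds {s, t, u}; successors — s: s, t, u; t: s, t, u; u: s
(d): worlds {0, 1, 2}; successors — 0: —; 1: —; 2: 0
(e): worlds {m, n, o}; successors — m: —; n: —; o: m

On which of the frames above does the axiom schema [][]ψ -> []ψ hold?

(c)

The schema corresponds to density: forall x forall y (Rxy -> exists z (Rxz & Rzy)).
(a): fails — Rus but no z with Ruz and Rzs.
(b): fails — Ryx but no z with Ryz and Rzx.
(c): holds.
(d): fails — R20 but no z with R2z and Rz0.
(e): fails — Rom but no z with Roz and Rzm.
Valid on: (c).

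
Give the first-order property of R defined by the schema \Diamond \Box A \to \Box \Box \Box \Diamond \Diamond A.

\forall x \forall y \forall z ((xRy \wedge x R^3 z) \to \exists w (yRw \wedge z R^2 w))

This is a Sahlqvist (Geach-type) schema ◇^1□^1A → □^3◇^2A.
Minimal-valuation argument: fix x; take any y with xR^1y and any z with xR^3z. Set V(A) to the set of worlds R-reachable from y in exactly 1 step. Then □^1A holds at y, so the antecedent holds at x; validity forces ◇^2A at z, giving a w with zR^2w and yR^1w.
First-order correspondent: \forall x \forall y \forall z ((xRy \wedge x R^3 z) \to \exists w (yRw \wedge z R^2 w)).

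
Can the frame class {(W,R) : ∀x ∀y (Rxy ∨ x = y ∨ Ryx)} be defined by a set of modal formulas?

Modal frame validity is preserved under disjoint unions.
Take 2 disjoint single-world reflexive frames: each is trivially connected, but their disjoint union has 2 worlds with no edge between distinct components, so it is not connected.
So no modal formula (or set of formulas) defines exactly the connected frames.

Not definable by any modal formula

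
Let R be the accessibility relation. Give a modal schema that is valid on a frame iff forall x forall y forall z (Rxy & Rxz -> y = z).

◇s → □s

The condition is partial functionality. The CD schema ◇s → □s defines it.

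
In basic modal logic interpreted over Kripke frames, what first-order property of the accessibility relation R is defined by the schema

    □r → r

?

This schema is the T axiom.
Its frame correspondent is reflexivity — ∀x Rxx.

reflexivity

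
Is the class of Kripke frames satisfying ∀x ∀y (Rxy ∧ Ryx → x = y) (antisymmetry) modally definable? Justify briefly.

Not definable by any modal formula

Modal frame validity is preserved under surjective bounded morphisms.
The 4-cycle (worlds a,b,c,d with a→b→c→d→a) is antisymmetric. Sending even-indexed worlds to a and odd-indexed worlds to b is a surjective bounded morphism onto the two-world frame with a↔b, which is not antisymmetric.
Hence antisymmetry is not modally definable.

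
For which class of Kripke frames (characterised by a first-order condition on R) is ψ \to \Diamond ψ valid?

This is frame-equivalent to □ψ → ψ (substitute ¬ψ for ψ and contrapose).
Suppose □ψ→ψ is valid. At any x set V(ψ)={w : Rxw}. Then □ψ holds at x, so ψ holds at x, i.e. Rxx.

Reflexivity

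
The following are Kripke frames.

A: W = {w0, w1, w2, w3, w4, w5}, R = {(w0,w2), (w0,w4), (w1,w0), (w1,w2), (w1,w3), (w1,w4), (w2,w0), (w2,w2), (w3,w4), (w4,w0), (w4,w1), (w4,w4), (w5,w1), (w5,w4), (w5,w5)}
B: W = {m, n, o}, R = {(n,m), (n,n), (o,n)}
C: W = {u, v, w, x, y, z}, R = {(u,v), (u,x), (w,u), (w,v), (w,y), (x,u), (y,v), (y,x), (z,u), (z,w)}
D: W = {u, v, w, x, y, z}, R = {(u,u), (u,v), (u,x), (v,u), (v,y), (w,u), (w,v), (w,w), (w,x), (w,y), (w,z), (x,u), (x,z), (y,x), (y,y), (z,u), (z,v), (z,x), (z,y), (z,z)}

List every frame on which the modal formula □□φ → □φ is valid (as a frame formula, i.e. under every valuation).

B, D

The schema corresponds to density: ∀x ∀y (Rxy → ∃z (Rxz ∧ Rzy)).
A: fails — Rw1w3 but no z with Rw1z and Rzw3.
B: condition met.
C: fails — Ruv but no t with Rut and Rtv.
D: condition met.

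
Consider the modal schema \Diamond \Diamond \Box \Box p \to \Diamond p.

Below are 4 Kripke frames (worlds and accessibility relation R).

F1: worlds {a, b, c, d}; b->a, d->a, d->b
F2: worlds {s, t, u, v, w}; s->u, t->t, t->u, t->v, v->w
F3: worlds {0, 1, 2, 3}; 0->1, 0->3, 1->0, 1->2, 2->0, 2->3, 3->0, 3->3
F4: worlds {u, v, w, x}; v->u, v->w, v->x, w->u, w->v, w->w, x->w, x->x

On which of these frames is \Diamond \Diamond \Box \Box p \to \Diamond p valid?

This is the axiom for a generalized confluence (Geach) condition; its first-order frame correspondent is \forall x \forall y (x R^2 y \to \exists w (y R^2 w \wedge xRw)).
F1: fails — dR²a but no w with aR²w and dRw.
F2: fails — tR²u but no w* with uR²w* and tRw*.
F3: ✓.
F4: fails — vR²u but no t with uR²t and vRt.

F3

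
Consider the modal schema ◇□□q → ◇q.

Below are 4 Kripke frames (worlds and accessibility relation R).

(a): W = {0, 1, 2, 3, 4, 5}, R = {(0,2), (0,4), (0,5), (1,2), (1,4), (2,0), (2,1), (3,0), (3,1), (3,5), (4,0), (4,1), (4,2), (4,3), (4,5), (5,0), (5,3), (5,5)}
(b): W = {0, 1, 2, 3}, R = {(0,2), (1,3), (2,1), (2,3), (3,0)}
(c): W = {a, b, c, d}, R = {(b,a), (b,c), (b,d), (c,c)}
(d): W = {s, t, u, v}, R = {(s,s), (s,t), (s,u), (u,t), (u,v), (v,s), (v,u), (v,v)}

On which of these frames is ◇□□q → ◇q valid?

(a)

This is the axiom for a generalized confluence (Geach) condition; its first-order frame correspondent is ∀x ∀y (xRy → ∃w (yR²w ∧ xRw)).
(a): ✓.
(b): fails — 0R2 but no w with 2R²w and 0Rw.
(c): fails — bRa but no w with aR²w and bRw.
(d): fails — sRt but no w with tR²w and sRw.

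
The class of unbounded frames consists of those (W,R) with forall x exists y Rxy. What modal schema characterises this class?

The condition is seriality. The D schema □q → ◇q defines it.

□q → ◇q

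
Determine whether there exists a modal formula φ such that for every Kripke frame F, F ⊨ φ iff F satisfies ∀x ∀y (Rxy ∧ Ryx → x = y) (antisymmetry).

Modal frame validity is preserved under surjective bounded morphisms.
The 8-cycle (worlds w0,w1,w2,w3,w4,w5,w6,w7 with w0→w1→w2→w3→w4→w5→w6→w7→w0) is antisymmetric. Sending even-indexed worlds to s and odd-indexed worlds to t is a surjective bounded morphism onto the two-world frame with s↔t, which is not antisymmetric.
So no modal formula (or set of formulas) defines exactly the antisymmetric frames.

Not definable by any modal formula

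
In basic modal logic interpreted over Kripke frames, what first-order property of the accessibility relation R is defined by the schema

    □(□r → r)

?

Shift-reflexivity

Suppose □(□r→r) is valid. Take Rxy and set V(r)={w : Ryw}. Then at y, □r holds; since □(□r→r) at x, □r→r at y, so r at y, i.e. Ryy.
Conversely, any frame satisfying ∀x ∀y (Rxy → Ryy) validates the schema.
Frame condition: ∀x ∀y (Rxy → Ryy).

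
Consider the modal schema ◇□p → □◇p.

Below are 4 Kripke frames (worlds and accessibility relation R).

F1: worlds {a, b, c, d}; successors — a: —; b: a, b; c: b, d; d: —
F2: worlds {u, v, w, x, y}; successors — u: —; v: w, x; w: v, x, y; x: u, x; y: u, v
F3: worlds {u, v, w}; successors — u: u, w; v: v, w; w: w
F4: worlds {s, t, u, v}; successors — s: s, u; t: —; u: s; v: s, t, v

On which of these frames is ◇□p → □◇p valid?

F3

This is the axiom for convergence; its first-order frame correspondent is ∀x ∀y ∀z (Rxy ∧ Rxz → ∃w (Ryw ∧ Rzw)).
F1: fails — Rba and Rba but a and a have no common successor.
F2: fails — Rwy and Rwv but y and v have no common successor.
F3: satisfies the condition.
F4: fails — Rvv and Rvt but v and t have no common successor.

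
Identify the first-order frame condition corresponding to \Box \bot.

Emptiness of R

This schema is the Ver axiom.
Its frame correspondent is emptiness of R — \forall x \forall y \neg Rxy.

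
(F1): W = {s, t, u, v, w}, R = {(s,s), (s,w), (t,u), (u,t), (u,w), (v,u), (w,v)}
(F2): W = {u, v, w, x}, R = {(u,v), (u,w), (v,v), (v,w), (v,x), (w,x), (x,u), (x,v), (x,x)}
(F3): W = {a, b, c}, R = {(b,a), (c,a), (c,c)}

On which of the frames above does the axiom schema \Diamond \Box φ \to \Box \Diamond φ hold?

Frame correspondent (Sahlqvist): \forall x \forall y \forall z (Rxy \wedge Rxz \to \exists w (Ryw \wedge Rzw)) — i.e. convergence.
(F1): fails — Rsw and Rss but w and s have no common successor.
(F2): ✓.
(F3): fails — Rba and Rba but a and a have no common successor.

(F2)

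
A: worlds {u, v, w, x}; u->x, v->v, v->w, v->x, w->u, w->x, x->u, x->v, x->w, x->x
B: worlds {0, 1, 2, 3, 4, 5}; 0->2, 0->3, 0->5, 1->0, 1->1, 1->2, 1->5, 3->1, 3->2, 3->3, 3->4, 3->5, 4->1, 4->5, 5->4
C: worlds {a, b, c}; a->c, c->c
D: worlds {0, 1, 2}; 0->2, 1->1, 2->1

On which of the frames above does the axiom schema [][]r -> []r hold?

The schema corresponds to density: forall x forall y (Rxy -> exists z (Rxz & Rzy)).
A: holds.
B: fails — R54 but no z with R5z and Rz4.
C: holds.
D: fails — R02 but no z with R0z and Rz2.

A, C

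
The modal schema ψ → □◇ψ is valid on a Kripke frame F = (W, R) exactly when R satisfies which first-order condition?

symmetry: ∀x ∀y (Rxy → Ryx)

This is the B axiom.
It corresponds to symmetry: ∀x ∀y (Rxy → Ryx).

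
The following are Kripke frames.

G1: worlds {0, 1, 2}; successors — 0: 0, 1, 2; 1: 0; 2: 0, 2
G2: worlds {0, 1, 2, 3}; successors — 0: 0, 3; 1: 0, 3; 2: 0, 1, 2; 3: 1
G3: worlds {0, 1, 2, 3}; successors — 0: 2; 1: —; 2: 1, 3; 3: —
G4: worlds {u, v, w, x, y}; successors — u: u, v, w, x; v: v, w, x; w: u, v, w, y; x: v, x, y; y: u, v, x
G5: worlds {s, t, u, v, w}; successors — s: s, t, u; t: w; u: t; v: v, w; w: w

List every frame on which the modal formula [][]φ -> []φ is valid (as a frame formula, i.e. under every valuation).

G1, G4

Frame correspondent (Sahlqvist): forall x forall y (Rxy -> exists z (Rxz & Rzy)) — i.e. density.
G1: holds.
G2: fails — R31 but no z with R3z and Rz1.
G3: fails — R23 but no z with R2z and Rz3.
G4: holds.
G5: fails — Rut but no z with Ruz and Rzt.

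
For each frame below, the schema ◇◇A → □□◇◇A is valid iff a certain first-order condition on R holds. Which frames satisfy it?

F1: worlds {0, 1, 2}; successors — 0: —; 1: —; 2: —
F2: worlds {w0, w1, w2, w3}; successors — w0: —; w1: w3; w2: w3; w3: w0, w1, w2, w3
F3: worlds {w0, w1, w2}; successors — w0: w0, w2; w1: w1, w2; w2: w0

F1

Frame correspondent (Sahlqvist): ∀x ∀y ∀z ((xR²y ∧ xR²z) → ∃w (y = w ∧ zR²w)) — i.e. a generalized confluence (Geach) condition.
F1: condition met.
F2: fails — w1R²w0, w1R²w0 but no w with w0=w and w0R²w.
F3: fails — w1R²w1, w1R²w0 but no w with w1=w and w0R²w.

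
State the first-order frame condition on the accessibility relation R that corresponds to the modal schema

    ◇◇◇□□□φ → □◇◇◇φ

This is a Sahlqvist (Geach-type) schema ◇^3□^3φ → □^1◇^3φ.
Minimal-valuation argument: fix x; take any y with xR^3y and any z with xR^1z. Set V(φ) to the set of worlds R-reachable from y in exactly 3 steps. Then □^3φ holds at y, so the antecedent holds at x; validity forces ◇^3φ at z, giving a w with zR^3w and yR^3w.
First-order correspondent: ∀x ∀y ∀z ((xR³y ∧ xRz) → ∃w (yR³w ∧ zR³w)).

∀x ∀y ∀z ((xR³y ∧ xRz) → ∃w (yR³w ∧ zR³w))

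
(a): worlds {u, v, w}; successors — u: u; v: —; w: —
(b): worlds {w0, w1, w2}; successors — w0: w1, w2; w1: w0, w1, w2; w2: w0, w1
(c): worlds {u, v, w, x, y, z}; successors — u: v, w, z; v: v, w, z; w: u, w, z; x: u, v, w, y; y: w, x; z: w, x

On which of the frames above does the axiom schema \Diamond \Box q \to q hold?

(a), (b)

Frame correspondent (Sahlqvist): \forall x \forall y (Rxy \to Ryx) — i.e. symmetry.
(a): holds.
(b): holds.
(c): fails — Ruv but not Rvu.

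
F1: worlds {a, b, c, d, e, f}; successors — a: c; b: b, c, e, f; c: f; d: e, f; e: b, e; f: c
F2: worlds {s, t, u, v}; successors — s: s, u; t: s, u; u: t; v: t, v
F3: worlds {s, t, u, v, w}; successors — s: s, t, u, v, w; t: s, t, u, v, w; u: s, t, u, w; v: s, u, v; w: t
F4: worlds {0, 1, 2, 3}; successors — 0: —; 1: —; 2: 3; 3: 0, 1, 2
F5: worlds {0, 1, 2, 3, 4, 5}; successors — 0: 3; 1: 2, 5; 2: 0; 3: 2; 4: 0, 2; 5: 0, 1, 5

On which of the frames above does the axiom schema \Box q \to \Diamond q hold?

This is the axiom for seriality; its first-order frame correspondent is \forall x \exists y Rxy.
F1: holds.
F2: holds.
F3: holds.
F4: fails — world 0 has no successor.
F5: holds.

F1, F2, F3, F5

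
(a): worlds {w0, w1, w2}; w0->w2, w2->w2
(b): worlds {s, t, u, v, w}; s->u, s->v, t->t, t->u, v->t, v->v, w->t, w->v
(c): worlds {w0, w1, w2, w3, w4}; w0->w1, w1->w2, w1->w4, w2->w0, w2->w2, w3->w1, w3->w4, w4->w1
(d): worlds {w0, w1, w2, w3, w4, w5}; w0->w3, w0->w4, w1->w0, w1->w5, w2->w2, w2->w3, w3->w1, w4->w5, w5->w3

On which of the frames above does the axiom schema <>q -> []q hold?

(a)

The schema corresponds to partial functionality: forall x forall y forall z (Rxy & Rxz -> y = z).
(a): satisfies the condition.
(b): fails — s sees both u and v.
(c): fails — w1 sees both w2 and w4.
(d): fails — w0 sees both w3 and w4.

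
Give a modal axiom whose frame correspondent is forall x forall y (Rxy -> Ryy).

□(□ψ → ψ)

This is shift-reflexivity; the standard corresponding axiom is T□: □(□ψ → ψ).
Suppose □(□ψ→ψ) is valid. Take Rxy and set V(ψ)={w : Ryw}. Then at y, □ψ holds; since □(□ψ→ψ) at x, □ψ→ψ at y, so ψ at y, i.e. Ryy.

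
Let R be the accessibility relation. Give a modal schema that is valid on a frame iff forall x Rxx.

A defining formula is □q → q (the T axiom).
Suppose □q→q is valid. At any x set V(q)={w : Rxw}. Then □q holds at x, so q holds at x, i.e. Rxx.

□q → q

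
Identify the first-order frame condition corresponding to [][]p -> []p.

Density

Suppose □□p→□p is valid. Take Rxy and set V(p)={w : xR²w}. Then □□p at x, so □p at x, so p at y, i.e. ∃z(Rxz∧Rzy).
The converse is a direct semantic check.
So the correspondent is density.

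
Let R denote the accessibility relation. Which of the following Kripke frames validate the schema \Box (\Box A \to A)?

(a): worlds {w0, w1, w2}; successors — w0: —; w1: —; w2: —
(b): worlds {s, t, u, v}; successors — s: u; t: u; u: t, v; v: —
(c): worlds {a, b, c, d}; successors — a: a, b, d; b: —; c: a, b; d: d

The schema corresponds to shift-reflexivity: \forall x \forall y (Rxy \to Ryy).
(a): condition met.
(b): fails — Rsu but not Ruu.
(c): fails — Rab but not Rbb.

(a)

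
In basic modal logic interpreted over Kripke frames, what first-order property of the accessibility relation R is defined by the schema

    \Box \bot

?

Emptiness of R

□⊥ is valid iff no world has any successor (otherwise □⊥ fails at any world with one).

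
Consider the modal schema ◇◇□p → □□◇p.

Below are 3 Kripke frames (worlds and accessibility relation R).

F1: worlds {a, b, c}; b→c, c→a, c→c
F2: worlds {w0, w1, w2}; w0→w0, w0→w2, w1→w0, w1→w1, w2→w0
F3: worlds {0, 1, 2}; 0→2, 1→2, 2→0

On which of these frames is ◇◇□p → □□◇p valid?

F2, F3

Frame correspondent (Sahlqvist): ∀x ∀y ∀z ((xR²y ∧ xR²z) → ∃w (yRw ∧ zRw)) — i.e. a generalized confluence (Geach) condition.
F1: fails — bR²a, bR²a but no w with aRw and aRw.
F2: condition met.
F3: condition met.
Valid on: F2, F3.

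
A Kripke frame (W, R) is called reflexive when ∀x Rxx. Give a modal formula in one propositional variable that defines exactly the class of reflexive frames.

A defining formula is □p → p (the T axiom).

□p → p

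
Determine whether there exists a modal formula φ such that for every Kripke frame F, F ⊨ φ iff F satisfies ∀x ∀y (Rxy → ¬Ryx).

Not modally definable

If a class were modally definable it would be closed under surjective bounded morphisms (Goldblatt–Thomason).
The 3-cycle (worlds w0,w1,w2 with w0→w1→w2→w0) is asymmetric. Mapping every world to a single reflexive point • is a surjective bounded morphism, and the reflexive point is not asymmetric (R•• but asymmetry requires ¬R••).
Hence asymmetry is not modally definable.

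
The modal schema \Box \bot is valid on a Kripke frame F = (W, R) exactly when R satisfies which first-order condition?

This is the Ver axiom.
It corresponds to emptiness of R: \forall x \forall y \neg Rxy.

emptiness of R: \forall x \forall y \neg Rxy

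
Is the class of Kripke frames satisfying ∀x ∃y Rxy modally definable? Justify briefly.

Yes: it is seriality, defined by the D schema □r → ◇r.
Suppose □r→◇r is valid. At any x set V(r)=W. Then □r at x, so ◇r at x, so x has a successor.

Yes, by □r → ◇r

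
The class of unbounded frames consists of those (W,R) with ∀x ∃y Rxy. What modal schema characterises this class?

This is seriality; the standard corresponding axiom is D: □ψ → ◇ψ.

□ψ → ◇ψ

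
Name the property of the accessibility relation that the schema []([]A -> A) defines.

shift-reflexivity: forall x forall y (Rxy -> Ryy)

This schema is the T□ axiom.
Its frame correspondent is shift-reflexivity — forall x forall y (Rxy -> Ryy).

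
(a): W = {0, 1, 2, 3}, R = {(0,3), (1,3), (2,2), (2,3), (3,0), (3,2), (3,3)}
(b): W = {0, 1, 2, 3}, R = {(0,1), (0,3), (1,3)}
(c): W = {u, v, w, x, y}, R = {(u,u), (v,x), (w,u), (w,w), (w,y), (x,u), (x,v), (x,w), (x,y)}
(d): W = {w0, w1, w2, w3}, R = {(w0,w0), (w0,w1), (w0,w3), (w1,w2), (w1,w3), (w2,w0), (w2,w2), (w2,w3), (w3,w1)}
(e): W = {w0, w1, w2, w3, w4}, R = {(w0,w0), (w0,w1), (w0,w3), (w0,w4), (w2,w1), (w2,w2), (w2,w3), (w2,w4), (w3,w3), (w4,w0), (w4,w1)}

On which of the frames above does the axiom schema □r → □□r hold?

This is the axiom for transitivity; its first-order frame correspondent is ∀x ∀y ∀z (Rxy ∧ Ryz → Rxz).
(a): fails — R23 and R30 but not R20.
(b): condition met.
(c): fails — Rvx and Rxw but not Rvw.
(d): fails — Rw1w2 and Rw2w0 but not Rw1w0.
(e): fails — Rw2w4 and Rw4w0 but not Rw2w0.

(b)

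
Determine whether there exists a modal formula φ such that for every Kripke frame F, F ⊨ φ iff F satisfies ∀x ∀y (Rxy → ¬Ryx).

Not modally definable

Any modally definable frame class is closed under surjective bounded morphisms.
The 4-cycle (worlds a,b,c,d with a→b→c→d→a) is asymmetric. Mapping every world to a single reflexive point • is a surjective bounded morphism, and the reflexive point is not asymmetric (R•• but asymmetry requires ¬R••).
So the class is not modally definable.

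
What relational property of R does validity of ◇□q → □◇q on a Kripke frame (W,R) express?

Suppose ◇□q→□◇q is valid. Take Rxy, Rxz and set V(q)={w : Ryw}. Then □q at y so ◇□q at x, so □◇q at x, so ◇q at z, giving w with Rzw and Ryw.
Conversely, on a frame with convergence the schema holds at every world under every valuation.
Frame condition: ∀x ∀y ∀z (Rxy ∧ Rxz → ∃w (Ryw ∧ Rzw)).

Convergence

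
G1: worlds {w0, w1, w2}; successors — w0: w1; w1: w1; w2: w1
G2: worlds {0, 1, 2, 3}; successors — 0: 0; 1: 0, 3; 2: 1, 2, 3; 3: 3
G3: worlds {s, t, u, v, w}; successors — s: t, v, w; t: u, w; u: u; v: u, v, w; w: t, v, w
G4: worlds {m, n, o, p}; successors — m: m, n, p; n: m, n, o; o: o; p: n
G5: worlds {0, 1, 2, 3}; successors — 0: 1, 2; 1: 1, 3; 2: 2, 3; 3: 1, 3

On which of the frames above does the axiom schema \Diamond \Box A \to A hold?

none

Frame correspondent (Sahlqvist): \forall x \forall y (Rxy \to Ryx) — i.e. symmetry.
G1: fails — Rw0w1 but not Rw1w0.
G2: fails — R10 but not R01.
G3: fails — Rvu but not Ruv.
G4: fails — Rpn but not Rnp.
G5: fails — R02 but not R20.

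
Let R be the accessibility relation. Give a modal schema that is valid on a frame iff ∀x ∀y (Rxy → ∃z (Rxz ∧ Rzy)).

A defining formula is □□p → □p (the C4 axiom).
Suppose □□p→□p is valid. Take Rxy and set V(p)={w : xR²w}. Then □□p at x, so □p at x, so p at y, i.e. ∃z(Rxz∧Rzy).

□□p → □p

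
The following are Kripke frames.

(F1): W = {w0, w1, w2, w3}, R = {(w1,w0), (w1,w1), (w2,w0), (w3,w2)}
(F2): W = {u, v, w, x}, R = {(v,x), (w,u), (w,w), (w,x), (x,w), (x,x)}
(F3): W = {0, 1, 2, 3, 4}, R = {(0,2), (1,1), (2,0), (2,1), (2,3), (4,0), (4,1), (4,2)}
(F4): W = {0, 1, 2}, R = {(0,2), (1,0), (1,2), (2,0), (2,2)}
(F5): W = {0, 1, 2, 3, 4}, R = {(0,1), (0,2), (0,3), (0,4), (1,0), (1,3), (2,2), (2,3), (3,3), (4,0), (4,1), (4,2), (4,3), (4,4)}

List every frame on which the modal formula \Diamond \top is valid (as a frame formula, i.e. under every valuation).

This is the axiom for seriality; its first-order frame correspondent is \forall x \exists y Rxy.
(F1): fails — world w0 has no successor.
(F2): fails — world u has no successor.
(F3): fails — world 3 has no successor.
(F4): condition met.
(F5): condition met.

(F4), (F5)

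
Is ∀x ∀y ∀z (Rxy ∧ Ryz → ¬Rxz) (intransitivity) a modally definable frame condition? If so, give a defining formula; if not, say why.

No

If a class were modally definable it would be closed under surjective bounded morphisms (Goldblatt–Thomason).
The 7-cycle (worlds a,b,c,d,e,f,g with a→b→c→d→e→f→g→a) is intransitive. Mapping every world to a single reflexive point • is a surjective bounded morphism; the reflexive point is not intransitive (R••∧R•• but R••).
So the class is not modally definable.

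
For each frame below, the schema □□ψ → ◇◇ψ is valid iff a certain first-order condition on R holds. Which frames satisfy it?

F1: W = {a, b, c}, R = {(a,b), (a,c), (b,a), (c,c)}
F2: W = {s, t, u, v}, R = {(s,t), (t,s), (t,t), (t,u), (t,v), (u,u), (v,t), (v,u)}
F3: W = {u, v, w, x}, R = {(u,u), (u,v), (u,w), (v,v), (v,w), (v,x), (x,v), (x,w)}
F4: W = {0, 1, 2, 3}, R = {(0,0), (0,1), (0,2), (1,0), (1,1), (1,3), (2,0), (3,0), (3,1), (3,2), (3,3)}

Frame correspondent (Sahlqvist): ∀x ∃w (xR²w ∧ xR²w) — i.e. a generalized confluence (Geach) condition.
F1: holds.
F2: holds.
F3: fails — at w but no t with wR²t and wR²t.
F4: holds.
Valid on: F1, F2, F4.

F1, F2, F4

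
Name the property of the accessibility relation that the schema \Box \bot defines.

This is the Ver axiom.
Its frame correspondent is emptiness of R — \forall x \forall y \neg Rxy.

emptiness of R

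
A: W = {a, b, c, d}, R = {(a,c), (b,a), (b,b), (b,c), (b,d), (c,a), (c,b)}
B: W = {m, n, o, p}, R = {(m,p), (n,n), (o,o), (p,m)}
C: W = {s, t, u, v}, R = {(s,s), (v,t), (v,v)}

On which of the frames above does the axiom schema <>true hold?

B

The schema corresponds to seriality: forall x exists y Rxy.
A: fails — world d has no successor.
B: holds.
C: fails — world t has no successor.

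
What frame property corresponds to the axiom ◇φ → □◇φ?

This schema is the 5 axiom.
Its frame correspondent is the Euclidean property — ∀x ∀y ∀z (Rxy ∧ Rxz → Ryz).

the Euclidean property: ∀x ∀y ∀z (Rxy ∧ Rxz → Ryz)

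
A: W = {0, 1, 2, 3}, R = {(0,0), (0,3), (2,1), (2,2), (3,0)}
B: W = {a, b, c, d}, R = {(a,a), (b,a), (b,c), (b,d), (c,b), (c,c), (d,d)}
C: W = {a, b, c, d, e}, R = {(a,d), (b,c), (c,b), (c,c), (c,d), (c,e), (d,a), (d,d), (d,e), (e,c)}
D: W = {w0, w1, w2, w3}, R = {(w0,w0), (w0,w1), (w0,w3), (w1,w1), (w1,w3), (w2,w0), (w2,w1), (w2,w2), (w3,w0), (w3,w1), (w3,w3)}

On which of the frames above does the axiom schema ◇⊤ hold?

B, C, D

Frame correspondent (Sahlqvist): ∀x ∃y Rxy — i.e. seriality.
A: fails — world 1 has no successor.
B: holds.
C: holds.
D: holds.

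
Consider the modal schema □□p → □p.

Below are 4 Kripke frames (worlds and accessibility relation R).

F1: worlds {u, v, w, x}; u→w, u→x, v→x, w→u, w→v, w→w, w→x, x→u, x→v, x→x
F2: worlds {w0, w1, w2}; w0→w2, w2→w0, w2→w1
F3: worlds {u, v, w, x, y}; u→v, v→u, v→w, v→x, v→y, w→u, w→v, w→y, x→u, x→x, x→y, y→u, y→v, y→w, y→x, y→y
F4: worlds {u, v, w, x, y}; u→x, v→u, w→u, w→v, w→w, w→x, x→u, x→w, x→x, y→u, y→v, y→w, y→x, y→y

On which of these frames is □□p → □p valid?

This is the axiom for density; its first-order frame correspondent is ∀x ∀y (Rxy → ∃z (Rxz ∧ Rzy)).
F1: satisfies the condition.
F2: fails — Rw0w2 but no z with Rw0z and Rzw2.
F3: fails — Ruv but no z with Ruz and Rzv.
F4: fails — Rvu but no z with Rvz and Rzu.
Valid on: F1.

F1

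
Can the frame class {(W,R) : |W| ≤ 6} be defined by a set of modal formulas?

Modal frame validity is preserved under disjoint unions.
Any modal formula valid on each of 7 disjoint one-world frames is valid on their disjoint union (validity is preserved under disjoint unions). Each one-world frame has |W|=1≤6, but the union has |W|=7.
So no modal formula (or set of formulas) defines exactly the |W|≤6 frames.

No — not modally definable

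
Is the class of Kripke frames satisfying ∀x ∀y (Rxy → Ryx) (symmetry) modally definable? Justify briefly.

This is a Sahlqvist condition; the B axiom p → □◇p defines it.
Suppose p→□◇p is valid. Take Rxy and set V(p)={x}. Then p at x, so □◇p at x, so ◇p at y, so some z with Ryz has p; z=x, i.e. Ryx.

Yes — defined by p → □◇p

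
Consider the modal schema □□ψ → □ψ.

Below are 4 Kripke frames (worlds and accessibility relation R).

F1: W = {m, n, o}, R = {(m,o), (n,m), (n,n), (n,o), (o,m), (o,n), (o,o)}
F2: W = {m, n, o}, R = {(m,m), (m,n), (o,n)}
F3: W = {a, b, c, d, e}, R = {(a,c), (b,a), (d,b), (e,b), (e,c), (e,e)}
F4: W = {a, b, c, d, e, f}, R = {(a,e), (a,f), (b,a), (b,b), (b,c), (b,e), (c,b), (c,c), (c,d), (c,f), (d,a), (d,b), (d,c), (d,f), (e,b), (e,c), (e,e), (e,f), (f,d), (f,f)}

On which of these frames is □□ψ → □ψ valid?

F1, F4

Frame correspondent (Sahlqvist): ∀x ∀y (Rxy → ∃z (Rxz ∧ Rzy)) — i.e. density.
F1: ✓.
F2: fails — Ron but no z with Roz and Rzn.
F3: fails — Rba but no z with Rbz and Rza.
F4: ✓.
Valid on: F1, F4.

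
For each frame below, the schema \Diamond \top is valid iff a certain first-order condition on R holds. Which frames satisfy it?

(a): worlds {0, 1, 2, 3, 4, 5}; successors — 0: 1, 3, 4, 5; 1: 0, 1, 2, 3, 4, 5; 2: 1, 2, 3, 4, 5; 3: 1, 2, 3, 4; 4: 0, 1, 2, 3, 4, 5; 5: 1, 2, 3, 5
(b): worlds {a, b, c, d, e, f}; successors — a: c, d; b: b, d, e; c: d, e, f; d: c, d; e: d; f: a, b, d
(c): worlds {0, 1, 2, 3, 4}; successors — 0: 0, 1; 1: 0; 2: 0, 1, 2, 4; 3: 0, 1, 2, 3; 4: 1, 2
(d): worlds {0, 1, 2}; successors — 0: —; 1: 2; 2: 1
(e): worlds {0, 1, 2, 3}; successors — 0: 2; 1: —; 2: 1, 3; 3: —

(a), (b), (c)

The schema corresponds to seriality: \forall x \exists y Rxy.
(a): ✓.
(b): ✓.
(c): ✓.
(d): fails — world 0 has no successor.
(e): fails — world 1 has no successor.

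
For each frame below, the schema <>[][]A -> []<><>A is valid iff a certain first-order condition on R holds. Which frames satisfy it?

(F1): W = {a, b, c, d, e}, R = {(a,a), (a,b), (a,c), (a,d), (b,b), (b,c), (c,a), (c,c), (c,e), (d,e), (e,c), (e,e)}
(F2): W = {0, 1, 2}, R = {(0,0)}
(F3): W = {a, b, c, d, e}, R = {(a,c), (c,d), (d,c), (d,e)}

(F1), (F2)

This is the axiom for a generalized confluence (Geach) condition; its first-order frame correspondent is forall x forall y forall z ((xRy & xRz) -> exists w (y R^2 w & z R^2 w)).
(F1): satisfies the condition.
(F2): satisfies the condition.
(F3): fails — dRc, dRe but no w with cR²w and eR²w.
Valid on: (F1), (F2).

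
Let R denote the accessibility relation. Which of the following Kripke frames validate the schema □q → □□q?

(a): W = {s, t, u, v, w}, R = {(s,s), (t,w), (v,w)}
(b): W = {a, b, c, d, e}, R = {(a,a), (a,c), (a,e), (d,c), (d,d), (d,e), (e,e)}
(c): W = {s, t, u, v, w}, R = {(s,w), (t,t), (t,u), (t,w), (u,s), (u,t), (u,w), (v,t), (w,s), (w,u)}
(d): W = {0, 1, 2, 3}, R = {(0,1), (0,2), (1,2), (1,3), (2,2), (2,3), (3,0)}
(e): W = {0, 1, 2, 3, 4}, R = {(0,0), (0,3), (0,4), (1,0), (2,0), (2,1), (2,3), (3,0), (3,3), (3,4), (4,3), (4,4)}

Frame correspondent (Sahlqvist): ∀x ∀y ∀z (Rxy ∧ Ryz → Rxz) — i.e. transitivity.
(a): ✓.
(b): ✓.
(c): fails — Ruw and Rwu but not Ruu.
(d): fails — R02 and R23 but not R03.
(e): fails — R10 and R04 but not R14.
Valid on: (a), (b).

(a), (b)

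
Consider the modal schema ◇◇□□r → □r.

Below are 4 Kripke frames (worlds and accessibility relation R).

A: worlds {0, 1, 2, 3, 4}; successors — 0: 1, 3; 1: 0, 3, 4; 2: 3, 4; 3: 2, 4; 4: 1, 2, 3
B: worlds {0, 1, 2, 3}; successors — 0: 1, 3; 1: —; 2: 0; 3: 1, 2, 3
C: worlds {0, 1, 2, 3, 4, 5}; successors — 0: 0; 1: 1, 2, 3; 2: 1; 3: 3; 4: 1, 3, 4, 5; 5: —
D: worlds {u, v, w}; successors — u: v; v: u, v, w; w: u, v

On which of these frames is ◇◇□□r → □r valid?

This is the axiom for a generalized confluence (Geach) condition; its first-order frame correspondent is ∀x ∀y ∀z ((xR²y ∧ xRz) → ∃w (yR²w ∧ z = w)).
A: fails — 0R²0, 0R1 but no w with 0R²w and 1=w.
B: fails — 0R²1, 0R1 but no w with 1R²w and 1=w.
C: fails — 1R²3, 1R1 but no w with 3R²w and 1=w.
D: holds.
Valid on: D.

D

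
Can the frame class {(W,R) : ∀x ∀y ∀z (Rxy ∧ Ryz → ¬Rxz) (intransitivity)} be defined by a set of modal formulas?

Not definable by any modal formula

Any modally definable frame class is closed under surjective bounded morphisms.
The 7-cycle (worlds w0,w1,w2,w3,w4,w5,w6 with w0→w1→w2→w3→w4→w5→w6→w0) is intransitive. Mapping every world to a single reflexive point • is a surjective bounded morphism; the reflexive point is not intransitive (R••∧R•• but R••).
So no modal formula (or set of formulas) defines exactly the intransitive frames.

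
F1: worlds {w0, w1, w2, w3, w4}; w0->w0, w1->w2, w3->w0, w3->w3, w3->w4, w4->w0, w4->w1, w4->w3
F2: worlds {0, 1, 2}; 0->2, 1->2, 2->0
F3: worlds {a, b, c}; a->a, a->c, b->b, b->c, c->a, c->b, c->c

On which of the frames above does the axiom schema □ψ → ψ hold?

The schema corresponds to reflexivity: ∀x Rxx.
F1: fails — world w1 does not see itself.
F2: fails — world 0 does not see itself.
F3: condition met.

F3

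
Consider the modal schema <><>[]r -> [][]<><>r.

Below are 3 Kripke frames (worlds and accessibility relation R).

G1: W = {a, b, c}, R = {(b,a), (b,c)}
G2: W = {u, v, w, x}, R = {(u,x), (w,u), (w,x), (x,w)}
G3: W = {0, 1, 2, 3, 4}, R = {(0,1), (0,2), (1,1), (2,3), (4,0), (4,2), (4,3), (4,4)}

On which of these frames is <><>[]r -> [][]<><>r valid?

This is the axiom for a generalized confluence (Geach) condition; its first-order frame correspondent is forall x forall y forall z ((x R^2 y & x R^2 z) -> exists w (yRw & z R^2 w)).
G1: condition met.
G2: fails — wR²x, wR²x but no t with xRt and xR²t.
G3: fails — 0R²1, 0R²3 but no w with 1Rw and 3R²w.
Valid on: G1.

G1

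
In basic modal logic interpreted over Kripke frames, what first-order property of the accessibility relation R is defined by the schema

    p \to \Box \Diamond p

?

Suppose p→□◇p is valid. Take Rxy and set V(p)={x}. Then p at x, so □◇p at x, so ◇p at y, so some z with Ryz has p; z=x, i.e. Ryx.
Conversely, any frame satisfying \forall x \forall y (Rxy \to Ryx) validates the schema.
So the correspondent is symmetry.

symmetry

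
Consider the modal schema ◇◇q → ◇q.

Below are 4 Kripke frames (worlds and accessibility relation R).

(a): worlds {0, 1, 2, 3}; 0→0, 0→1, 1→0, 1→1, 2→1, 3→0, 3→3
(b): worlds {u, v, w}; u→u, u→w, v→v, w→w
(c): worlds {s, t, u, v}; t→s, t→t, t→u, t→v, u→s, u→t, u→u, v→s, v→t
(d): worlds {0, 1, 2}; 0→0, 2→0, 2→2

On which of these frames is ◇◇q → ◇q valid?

The schema corresponds to transitivity: ∀x ∀y ∀z (Rxy ∧ Ryz → Rxz).
(a): fails — R21 and R10 but not R20.
(b): satisfies the condition.
(c): fails — Rut and Rtv but not Ruv.
(d): satisfies the condition.
Valid on: (b), (d).

(b), (d)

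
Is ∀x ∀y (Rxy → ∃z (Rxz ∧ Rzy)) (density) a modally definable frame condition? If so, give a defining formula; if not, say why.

Yes, by □□p → □p

Yes: it is density, defined by the C4 schema □□p → □p.
Suppose □□p→□p is valid. Take Rxy and set V(p)={w : xR²w}. Then □□p at x, so □p at x, so p at y, i.e. ∃z(Rxz∧Rzy).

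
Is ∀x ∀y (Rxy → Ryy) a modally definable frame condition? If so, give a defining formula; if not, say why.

Yes — defined by □(□r → r)

The condition is shift-reflexivity. A defining modal formula is □(□r → r).
Suppose □(□r→r) is valid. Take Rxy and set V(r)={w : Ryw}. Then at y, □r holds; since □(□r→r) at x, □r→r at y, so r at y, i.e. Ryy.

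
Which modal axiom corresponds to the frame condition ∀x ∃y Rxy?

The condition is seriality. The D schema □s → ◇s defines it.

□s → ◇s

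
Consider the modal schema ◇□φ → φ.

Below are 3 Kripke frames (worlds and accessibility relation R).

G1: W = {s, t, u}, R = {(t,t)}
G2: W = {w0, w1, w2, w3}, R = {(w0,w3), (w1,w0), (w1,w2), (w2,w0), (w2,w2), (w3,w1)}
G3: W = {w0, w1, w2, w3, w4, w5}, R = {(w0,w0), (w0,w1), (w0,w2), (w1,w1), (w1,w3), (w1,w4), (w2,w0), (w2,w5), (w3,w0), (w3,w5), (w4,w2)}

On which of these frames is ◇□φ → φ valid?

The schema corresponds to symmetry: ∀x ∀y (Rxy → Ryx).
G1: satisfies the condition.
G2: fails — Rw1w2 but not Rw2w1.
G3: fails — Rw3w5 but not Rw5w3.
Valid on: G1.

G1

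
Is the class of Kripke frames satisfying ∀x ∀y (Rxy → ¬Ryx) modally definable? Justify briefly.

Any modally definable frame class is closed under surjective bounded morphisms.
The 3-cycle (worlds a,b,c with a→b→c→a) is asymmetric. Mapping every world to a single reflexive point • is a surjective bounded morphism, and the reflexive point is not asymmetric (R•• but asymmetry requires ¬R••).
So the class is not modally definable.

No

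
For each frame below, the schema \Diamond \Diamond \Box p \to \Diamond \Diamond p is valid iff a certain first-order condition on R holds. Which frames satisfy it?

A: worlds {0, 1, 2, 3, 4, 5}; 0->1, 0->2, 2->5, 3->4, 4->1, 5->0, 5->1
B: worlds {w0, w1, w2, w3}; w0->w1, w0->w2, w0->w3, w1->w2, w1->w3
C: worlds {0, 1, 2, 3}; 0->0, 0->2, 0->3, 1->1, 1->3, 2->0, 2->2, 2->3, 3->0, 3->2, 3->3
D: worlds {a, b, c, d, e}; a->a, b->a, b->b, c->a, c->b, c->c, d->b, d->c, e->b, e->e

Frame correspondent (Sahlqvist): \forall x \forall y (x R^2 y \to \exists w (yRw \wedge x R^2 w)) — i.e. a generalized confluence (Geach) condition.
A: fails — 0R²5 but no w with 5Rw and 0R²w.
B: fails — w0R²w2 but no w with w2Rw and w0R²w.
C: condition met.
D: condition met.

C, D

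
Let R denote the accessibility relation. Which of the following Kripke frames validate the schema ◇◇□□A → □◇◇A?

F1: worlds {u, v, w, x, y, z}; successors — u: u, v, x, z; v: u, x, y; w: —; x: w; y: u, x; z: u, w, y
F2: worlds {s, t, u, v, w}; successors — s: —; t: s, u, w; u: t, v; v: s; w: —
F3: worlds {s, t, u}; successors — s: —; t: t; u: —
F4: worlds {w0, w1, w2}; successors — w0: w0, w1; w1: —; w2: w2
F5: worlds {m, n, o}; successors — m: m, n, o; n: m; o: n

F3, F5

Frame correspondent (Sahlqvist): ∀x ∀y ∀z ((xR²y ∧ xRz) → ∃w (yR²w ∧ zR²w)) — i.e. a generalized confluence (Geach) condition.
F1: fails — uR²u, uRx but no t with uR²t and xR²t.
F2: fails — tR²t, tRs but no w* with tR²w* and sR²w*.
F3: condition met.
F4: fails — w0R²w0, w0Rw1 but no w with w0R²w and w1R²w.
F5: condition met.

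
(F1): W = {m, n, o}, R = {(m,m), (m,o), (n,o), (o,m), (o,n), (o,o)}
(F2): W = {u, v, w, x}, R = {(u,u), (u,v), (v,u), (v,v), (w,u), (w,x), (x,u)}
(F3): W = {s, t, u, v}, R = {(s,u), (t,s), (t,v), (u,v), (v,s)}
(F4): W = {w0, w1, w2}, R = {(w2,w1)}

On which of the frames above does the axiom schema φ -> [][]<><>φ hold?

(F1), (F4)

The schema corresponds to a generalized confluence (Geach) condition: forall x forall z (x R^2 z -> exists w (x = w & z R^2 w)).
(F1): satisfies the condition.
(F2): fails — wR²u but no t with w=t and uR²t.
(F3): fails — sR²v but no w with s=w and vR²w.
(F4): satisfies the condition.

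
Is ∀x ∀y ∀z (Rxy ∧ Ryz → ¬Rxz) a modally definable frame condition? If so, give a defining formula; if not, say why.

Not modally definable

If a class were modally definable it would be closed under surjective bounded morphisms (Goldblatt–Thomason).
The 5-cycle (worlds a,b,c,d,e with a→b→c→d→e→a) is intransitive. Mapping every world to a single reflexive point • is a surjective bounded morphism; the reflexive point is not intransitive (R••∧R•• but R••).
So no modal formula (or set of formulas) defines exactly the intransitive frames.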